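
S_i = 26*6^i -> [26, 156, 936, 5616, 33696]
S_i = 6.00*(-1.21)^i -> [6.0, -7.26, 8.78, -10.63, 12.86]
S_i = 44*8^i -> [44, 352, 2816, 22528, 180224]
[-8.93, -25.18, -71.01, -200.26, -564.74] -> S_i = -8.93*2.82^i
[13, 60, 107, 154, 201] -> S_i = 13 + 47*i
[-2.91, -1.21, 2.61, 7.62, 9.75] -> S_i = Random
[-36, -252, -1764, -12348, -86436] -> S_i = -36*7^i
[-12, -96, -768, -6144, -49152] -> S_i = -12*8^i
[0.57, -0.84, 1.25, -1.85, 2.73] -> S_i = 0.57*(-1.48)^i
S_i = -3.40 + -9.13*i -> [-3.4, -12.53, -21.66, -30.79, -39.92]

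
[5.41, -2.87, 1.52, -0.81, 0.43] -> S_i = 5.41*(-0.53)^i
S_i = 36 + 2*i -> [36, 38, 40, 42, 44]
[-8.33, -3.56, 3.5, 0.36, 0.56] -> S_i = Random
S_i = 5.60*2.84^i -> [5.6, 15.9, 45.17, 128.28, 364.3]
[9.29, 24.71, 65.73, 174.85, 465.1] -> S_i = 9.29*2.66^i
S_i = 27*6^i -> [27, 162, 972, 5832, 34992]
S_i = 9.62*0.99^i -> [9.62, 9.52, 9.43, 9.33, 9.24]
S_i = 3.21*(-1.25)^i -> [3.21, -4.01, 5.02, -6.27, 7.84]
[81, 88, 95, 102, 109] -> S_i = 81 + 7*i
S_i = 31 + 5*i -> [31, 36, 41, 46, 51]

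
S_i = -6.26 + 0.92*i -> [-6.26, -5.34, -4.42, -3.5, -2.58]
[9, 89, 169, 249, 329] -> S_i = 9 + 80*i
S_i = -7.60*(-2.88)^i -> [-7.6, 21.89, -63.04, 181.55, -522.86]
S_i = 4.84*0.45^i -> [4.84, 2.18, 0.98, 0.44, 0.2]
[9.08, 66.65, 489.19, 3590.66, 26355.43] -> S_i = 9.08*7.34^i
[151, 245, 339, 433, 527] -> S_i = 151 + 94*i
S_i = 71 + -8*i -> [71, 63, 55, 47, 39]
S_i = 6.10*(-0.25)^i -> [6.1, -1.52, 0.38, -0.1, 0.02]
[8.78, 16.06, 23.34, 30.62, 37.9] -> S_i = 8.78 + 7.28*i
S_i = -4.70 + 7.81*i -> [-4.7, 3.11, 10.92, 18.73, 26.54]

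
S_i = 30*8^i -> [30, 240, 1920, 15360, 122880]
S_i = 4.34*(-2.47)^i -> [4.34, -10.72, 26.48, -65.4, 161.54]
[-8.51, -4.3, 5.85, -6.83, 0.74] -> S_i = Random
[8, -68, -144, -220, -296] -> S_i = 8 + -76*i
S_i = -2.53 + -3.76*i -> [-2.53, -6.29, -10.05, -13.81, -17.57]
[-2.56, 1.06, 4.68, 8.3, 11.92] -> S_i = -2.56 + 3.62*i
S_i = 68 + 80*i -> [68, 148, 228, 308, 388]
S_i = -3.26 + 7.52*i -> [-3.26, 4.26, 11.78, 19.3, 26.82]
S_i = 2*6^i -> [2, 12, 72, 432, 2592]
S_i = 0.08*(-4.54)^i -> [0.08, -0.36, 1.65, -7.49, 33.99]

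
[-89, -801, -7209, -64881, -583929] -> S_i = -89*9^i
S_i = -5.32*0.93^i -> [-5.32, -4.95, -4.6, -4.28, -3.98]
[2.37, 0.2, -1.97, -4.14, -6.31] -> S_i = 2.37 + -2.17*i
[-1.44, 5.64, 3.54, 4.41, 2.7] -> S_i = Random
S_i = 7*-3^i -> [7, -21, 63, -189, 567]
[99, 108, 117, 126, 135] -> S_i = 99 + 9*i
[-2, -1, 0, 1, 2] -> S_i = -2 + 1*i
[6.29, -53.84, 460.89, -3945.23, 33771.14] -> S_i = 6.29*(-8.56)^i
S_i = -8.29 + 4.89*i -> [-8.29, -3.4, 1.49, 6.38, 11.27]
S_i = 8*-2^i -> [8, -16, 32, -64, 128]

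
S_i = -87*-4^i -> [-87, 348, -1392, 5568, -22272]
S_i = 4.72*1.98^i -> [4.72, 9.35, 18.5, 36.64, 72.54]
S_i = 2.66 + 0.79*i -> [2.66, 3.45, 4.24, 5.03, 5.82]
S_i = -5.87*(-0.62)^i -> [-5.87, 3.64, -2.26, 1.4, -0.87]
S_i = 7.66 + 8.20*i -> [7.66, 15.86, 24.06, 32.26, 40.46]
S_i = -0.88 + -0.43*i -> [-0.88, -1.31, -1.74, -2.17, -2.6]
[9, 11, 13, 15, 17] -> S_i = 9 + 2*i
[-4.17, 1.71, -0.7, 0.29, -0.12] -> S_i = -4.17*(-0.41)^i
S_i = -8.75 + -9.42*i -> [-8.75, -18.17, -27.59, -37.01, -46.43]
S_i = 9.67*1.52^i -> [9.67, 14.7, 22.34, 33.96, 51.62]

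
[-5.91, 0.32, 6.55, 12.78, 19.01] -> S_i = -5.91 + 6.23*i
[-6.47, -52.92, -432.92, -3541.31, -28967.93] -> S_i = -6.47*8.18^i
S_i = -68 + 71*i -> [-68, 3, 74, 145, 216]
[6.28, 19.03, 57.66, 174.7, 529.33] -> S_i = 6.28*3.03^i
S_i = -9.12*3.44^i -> [-9.12, -31.37, -107.92, -371.25, -1277.11]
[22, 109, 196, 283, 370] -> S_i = 22 + 87*i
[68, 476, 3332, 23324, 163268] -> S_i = 68*7^i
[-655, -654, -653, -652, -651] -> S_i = -655 + 1*i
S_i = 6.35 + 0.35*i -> [6.35, 6.7, 7.05, 7.4, 7.75]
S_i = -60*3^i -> [-60, -180, -540, -1620, -4860]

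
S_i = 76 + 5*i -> [76, 81, 86, 91, 96]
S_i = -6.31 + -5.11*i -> [-6.31, -11.42, -16.53, -21.64, -26.75]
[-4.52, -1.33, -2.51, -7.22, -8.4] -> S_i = Random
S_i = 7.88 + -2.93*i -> [7.88, 4.95, 2.02, -0.91, -3.84]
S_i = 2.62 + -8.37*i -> [2.62, -5.75, -14.12, -22.49, -30.86]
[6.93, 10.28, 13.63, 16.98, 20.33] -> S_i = 6.93 + 3.35*i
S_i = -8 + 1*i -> [-8, -7, -6, -5, -4]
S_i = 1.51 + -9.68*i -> [1.51, -8.17, -17.85, -27.53, -37.21]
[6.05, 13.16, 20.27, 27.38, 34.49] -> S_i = 6.05 + 7.11*i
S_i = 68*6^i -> [68, 408, 2448, 14688, 88128]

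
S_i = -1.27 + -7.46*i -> [-1.27, -8.73, -16.19, -23.65, -31.11]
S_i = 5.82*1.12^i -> [5.82, 6.52, 7.3, 8.18, 9.16]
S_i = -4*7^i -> [-4, -28, -196, -1372, -9604]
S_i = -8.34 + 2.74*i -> [-8.34, -5.6, -2.86, -0.12, 2.62]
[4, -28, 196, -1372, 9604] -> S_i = 4*-7^i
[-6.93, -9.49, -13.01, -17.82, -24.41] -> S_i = -6.93*1.37^i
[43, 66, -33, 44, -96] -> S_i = Random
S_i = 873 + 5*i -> [873, 878, 883, 888, 893]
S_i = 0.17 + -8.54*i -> [0.17, -8.37, -16.91, -25.45, -33.99]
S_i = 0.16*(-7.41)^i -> [0.16, -1.19, 8.79, -65.1, 482.38]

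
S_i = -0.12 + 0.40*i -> [-0.12, 0.28, 0.68, 1.08, 1.48]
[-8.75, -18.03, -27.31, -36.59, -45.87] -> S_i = -8.75 + -9.28*i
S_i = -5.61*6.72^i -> [-5.61, -37.7, -253.34, -1702.44, -11440.37]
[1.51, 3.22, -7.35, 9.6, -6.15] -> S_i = Random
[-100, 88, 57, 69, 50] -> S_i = Random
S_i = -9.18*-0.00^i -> [-9.18, 0.0, -0.0, 0.0, -0.0]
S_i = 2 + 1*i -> [2, 3, 4, 5, 6]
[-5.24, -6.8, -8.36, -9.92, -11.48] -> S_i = -5.24 + -1.56*i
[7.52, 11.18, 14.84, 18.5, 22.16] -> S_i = 7.52 + 3.66*i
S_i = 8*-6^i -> [8, -48, 288, -1728, 10368]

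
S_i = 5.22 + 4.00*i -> [5.22, 9.22, 13.22, 17.22, 21.22]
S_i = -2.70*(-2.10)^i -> [-2.7, 5.67, -11.91, 25.0, -52.51]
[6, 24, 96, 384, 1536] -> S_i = 6*4^i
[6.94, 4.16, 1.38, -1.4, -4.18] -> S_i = 6.94 + -2.78*i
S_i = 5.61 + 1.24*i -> [5.61, 6.85, 8.09, 9.33, 10.57]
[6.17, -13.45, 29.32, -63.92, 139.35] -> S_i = 6.17*(-2.18)^i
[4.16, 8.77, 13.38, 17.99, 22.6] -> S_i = 4.16 + 4.61*i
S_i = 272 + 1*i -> [272, 273, 274, 275, 276]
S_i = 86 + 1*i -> [86, 87, 88, 89, 90]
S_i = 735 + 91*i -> [735, 826, 917, 1008, 1099]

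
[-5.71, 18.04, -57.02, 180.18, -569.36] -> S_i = -5.71*(-3.16)^i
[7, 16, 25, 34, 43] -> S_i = 7 + 9*i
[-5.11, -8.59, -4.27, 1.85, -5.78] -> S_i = Random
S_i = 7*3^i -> [7, 21, 63, 189, 567]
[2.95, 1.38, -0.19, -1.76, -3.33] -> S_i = 2.95 + -1.57*i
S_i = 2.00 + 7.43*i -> [2.0, 9.43, 16.86, 24.29, 31.72]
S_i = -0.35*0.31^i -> [-0.35, -0.11, -0.03, -0.01, -0.0]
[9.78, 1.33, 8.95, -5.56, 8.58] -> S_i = Random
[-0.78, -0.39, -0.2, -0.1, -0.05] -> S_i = -0.78*0.50^i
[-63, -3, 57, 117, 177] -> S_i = -63 + 60*i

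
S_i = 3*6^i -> [3, 18, 108, 648, 3888]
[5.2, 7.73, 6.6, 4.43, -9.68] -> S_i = Random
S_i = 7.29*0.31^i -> [7.29, 2.26, 0.7, 0.22, 0.07]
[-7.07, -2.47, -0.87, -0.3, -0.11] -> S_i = -7.07*0.35^i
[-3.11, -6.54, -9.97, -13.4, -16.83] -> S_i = -3.11 + -3.43*i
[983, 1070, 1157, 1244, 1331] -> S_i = 983 + 87*i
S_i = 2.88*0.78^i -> [2.88, 2.25, 1.75, 1.37, 1.07]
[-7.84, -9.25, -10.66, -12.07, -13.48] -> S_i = -7.84 + -1.41*i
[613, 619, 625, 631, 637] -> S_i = 613 + 6*i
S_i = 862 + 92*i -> [862, 954, 1046, 1138, 1230]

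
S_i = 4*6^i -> [4, 24, 144, 864, 5184]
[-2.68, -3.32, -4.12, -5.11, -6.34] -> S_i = -2.68*1.24^i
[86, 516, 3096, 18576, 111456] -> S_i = 86*6^i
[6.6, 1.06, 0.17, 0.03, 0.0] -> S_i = 6.60*0.16^i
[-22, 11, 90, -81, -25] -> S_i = Random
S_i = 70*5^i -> [70, 350, 1750, 8750, 43750]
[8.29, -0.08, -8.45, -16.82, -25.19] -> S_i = 8.29 + -8.37*i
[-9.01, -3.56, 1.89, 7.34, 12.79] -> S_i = -9.01 + 5.45*i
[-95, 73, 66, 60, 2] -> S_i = Random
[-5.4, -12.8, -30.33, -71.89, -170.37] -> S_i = -5.40*2.37^i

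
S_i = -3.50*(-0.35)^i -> [-3.5, 1.22, -0.43, 0.15, -0.05]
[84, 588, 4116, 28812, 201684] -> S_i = 84*7^i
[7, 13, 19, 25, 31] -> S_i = 7 + 6*i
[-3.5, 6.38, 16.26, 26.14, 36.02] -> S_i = -3.50 + 9.88*i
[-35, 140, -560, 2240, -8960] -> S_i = -35*-4^i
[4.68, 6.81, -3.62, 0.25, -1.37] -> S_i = Random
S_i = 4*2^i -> [4, 8, 16, 32, 64]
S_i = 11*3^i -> [11, 33, 99, 297, 891]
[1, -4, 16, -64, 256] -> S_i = 1*-4^i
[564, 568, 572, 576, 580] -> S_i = 564 + 4*i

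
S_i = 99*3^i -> [99, 297, 891, 2673, 8019]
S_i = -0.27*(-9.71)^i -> [-0.27, 2.62, -25.46, 247.18, -2400.16]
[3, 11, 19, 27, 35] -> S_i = 3 + 8*i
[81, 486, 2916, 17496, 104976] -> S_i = 81*6^i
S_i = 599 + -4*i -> [599, 595, 591, 587, 583]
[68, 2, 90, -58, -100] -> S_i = Random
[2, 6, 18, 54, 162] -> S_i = 2*3^i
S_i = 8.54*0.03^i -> [8.54, 0.26, 0.01, 0.0, 0.0]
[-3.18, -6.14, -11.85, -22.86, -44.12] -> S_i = -3.18*1.93^i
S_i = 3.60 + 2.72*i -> [3.6, 6.32, 9.04, 11.76, 14.48]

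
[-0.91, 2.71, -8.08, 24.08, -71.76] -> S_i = -0.91*(-2.98)^i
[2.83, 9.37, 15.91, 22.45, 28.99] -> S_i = 2.83 + 6.54*i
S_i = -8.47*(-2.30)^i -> [-8.47, 19.48, -44.81, 103.05, -237.03]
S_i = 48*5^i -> [48, 240, 1200, 6000, 30000]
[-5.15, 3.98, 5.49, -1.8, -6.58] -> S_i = Random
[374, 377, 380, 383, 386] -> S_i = 374 + 3*i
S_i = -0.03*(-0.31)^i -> [-0.03, 0.01, -0.0, 0.0, -0.0]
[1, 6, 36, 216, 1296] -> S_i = 1*6^i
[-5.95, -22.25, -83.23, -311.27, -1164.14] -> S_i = -5.95*3.74^i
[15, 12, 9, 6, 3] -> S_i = 15 + -3*i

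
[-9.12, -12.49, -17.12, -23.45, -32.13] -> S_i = -9.12*1.37^i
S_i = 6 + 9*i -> [6, 15, 24, 33, 42]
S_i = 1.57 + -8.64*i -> [1.57, -7.07, -15.71, -24.35, -32.99]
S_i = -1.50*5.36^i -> [-1.5, -8.04, -43.09, -230.99, -1238.08]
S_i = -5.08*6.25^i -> [-5.08, -31.75, -198.44, -1240.23, -7751.46]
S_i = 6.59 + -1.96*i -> [6.59, 4.63, 2.67, 0.71, -1.25]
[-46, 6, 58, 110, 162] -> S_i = -46 + 52*i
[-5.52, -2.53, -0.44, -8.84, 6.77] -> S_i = Random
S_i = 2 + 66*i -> [2, 68, 134, 200, 266]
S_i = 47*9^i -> [47, 423, 3807, 34263, 308367]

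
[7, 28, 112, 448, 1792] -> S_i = 7*4^i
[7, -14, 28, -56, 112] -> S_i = 7*-2^i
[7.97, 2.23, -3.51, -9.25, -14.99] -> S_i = 7.97 + -5.74*i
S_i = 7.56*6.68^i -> [7.56, 50.5, 337.35, 2253.47, 15053.16]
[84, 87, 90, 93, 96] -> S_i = 84 + 3*i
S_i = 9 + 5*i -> [9, 14, 19, 24, 29]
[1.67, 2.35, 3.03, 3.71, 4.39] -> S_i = 1.67 + 0.68*i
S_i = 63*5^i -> [63, 315, 1575, 7875, 39375]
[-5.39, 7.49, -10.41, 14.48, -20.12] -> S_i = -5.39*(-1.39)^i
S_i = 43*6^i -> [43, 258, 1548, 9288, 55728]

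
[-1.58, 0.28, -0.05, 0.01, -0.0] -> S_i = -1.58*(-0.18)^i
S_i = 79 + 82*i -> [79, 161, 243, 325, 407]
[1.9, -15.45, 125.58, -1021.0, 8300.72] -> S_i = 1.90*(-8.13)^i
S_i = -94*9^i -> [-94, -846, -7614, -68526, -616734]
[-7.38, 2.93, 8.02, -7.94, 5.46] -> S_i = Random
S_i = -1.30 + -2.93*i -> [-1.3, -4.23, -7.16, -10.09, -13.02]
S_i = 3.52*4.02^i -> [3.52, 14.15, 56.88, 228.68, 919.28]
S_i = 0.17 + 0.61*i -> [0.17, 0.78, 1.39, 2.0, 2.61]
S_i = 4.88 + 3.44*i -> [4.88, 8.32, 11.76, 15.2, 18.64]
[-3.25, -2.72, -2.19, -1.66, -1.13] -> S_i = -3.25 + 0.53*i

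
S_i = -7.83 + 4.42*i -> [-7.83, -3.41, 1.01, 5.43, 9.85]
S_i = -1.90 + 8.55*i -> [-1.9, 6.65, 15.2, 23.75, 32.3]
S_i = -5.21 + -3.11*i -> [-5.21, -8.32, -11.43, -14.54, -17.65]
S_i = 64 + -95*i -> [64, -31, -126, -221, -316]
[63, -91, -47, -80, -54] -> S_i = Random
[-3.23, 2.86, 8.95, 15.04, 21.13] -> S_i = -3.23 + 6.09*i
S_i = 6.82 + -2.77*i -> [6.82, 4.05, 1.28, -1.49, -4.26]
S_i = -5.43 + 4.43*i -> [-5.43, -1.0, 3.43, 7.86, 12.29]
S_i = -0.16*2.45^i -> [-0.16, -0.39, -0.96, -2.35, -5.76]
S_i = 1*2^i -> [1, 2, 4, 8, 16]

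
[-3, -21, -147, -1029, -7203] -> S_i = -3*7^i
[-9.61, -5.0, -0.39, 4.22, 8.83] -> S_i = -9.61 + 4.61*i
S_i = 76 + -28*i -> [76, 48, 20, -8, -36]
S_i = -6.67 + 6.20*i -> [-6.67, -0.47, 5.73, 11.93, 18.13]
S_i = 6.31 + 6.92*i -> [6.31, 13.23, 20.15, 27.07, 33.99]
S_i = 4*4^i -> [4, 16, 64, 256, 1024]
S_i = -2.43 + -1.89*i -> [-2.43, -4.32, -6.21, -8.1, -9.99]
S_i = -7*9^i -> [-7, -63, -567, -5103, -45927]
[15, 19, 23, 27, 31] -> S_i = 15 + 4*i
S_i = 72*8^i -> [72, 576, 4608, 36864, 294912]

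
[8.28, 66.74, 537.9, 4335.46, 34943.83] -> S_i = 8.28*8.06^i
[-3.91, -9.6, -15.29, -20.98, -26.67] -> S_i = -3.91 + -5.69*i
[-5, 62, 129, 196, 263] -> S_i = -5 + 67*i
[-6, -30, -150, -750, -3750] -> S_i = -6*5^i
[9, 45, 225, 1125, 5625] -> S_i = 9*5^i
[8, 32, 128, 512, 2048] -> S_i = 8*4^i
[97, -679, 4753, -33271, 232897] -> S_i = 97*-7^i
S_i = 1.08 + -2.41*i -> [1.08, -1.33, -3.74, -6.15, -8.56]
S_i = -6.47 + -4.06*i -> [-6.47, -10.53, -14.59, -18.65, -22.71]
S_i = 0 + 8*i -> [0, 8, 16, 24, 32]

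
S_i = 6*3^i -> [6, 18, 54, 162, 486]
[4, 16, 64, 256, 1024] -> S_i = 4*4^i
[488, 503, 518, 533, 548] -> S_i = 488 + 15*i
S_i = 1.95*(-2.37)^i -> [1.95, -4.62, 10.95, -25.96, 61.52]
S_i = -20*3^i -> [-20, -60, -180, -540, -1620]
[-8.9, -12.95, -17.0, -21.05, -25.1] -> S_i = -8.90 + -4.05*i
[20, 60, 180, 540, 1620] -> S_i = 20*3^i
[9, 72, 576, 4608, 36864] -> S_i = 9*8^i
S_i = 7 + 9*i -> [7, 16, 25, 34, 43]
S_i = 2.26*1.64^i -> [2.26, 3.71, 6.08, 9.97, 16.35]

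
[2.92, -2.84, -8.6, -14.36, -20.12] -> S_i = 2.92 + -5.76*i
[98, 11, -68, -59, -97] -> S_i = Random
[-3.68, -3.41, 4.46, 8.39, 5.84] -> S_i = Random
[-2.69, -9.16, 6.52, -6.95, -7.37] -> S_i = Random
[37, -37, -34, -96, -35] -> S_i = Random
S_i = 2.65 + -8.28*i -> [2.65, -5.63, -13.91, -22.19, -30.47]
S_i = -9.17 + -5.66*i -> [-9.17, -14.83, -20.49, -26.15, -31.81]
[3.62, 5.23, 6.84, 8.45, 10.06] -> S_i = 3.62 + 1.61*i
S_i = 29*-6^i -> [29, -174, 1044, -6264, 37584]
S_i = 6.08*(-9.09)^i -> [6.08, -55.27, 502.38, -4566.62, 41510.61]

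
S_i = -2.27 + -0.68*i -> [-2.27, -2.95, -3.63, -4.31, -4.99]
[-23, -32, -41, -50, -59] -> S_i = -23 + -9*i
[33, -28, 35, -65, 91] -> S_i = Random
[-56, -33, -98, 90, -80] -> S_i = Random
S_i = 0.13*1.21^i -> [0.13, 0.16, 0.19, 0.23, 0.28]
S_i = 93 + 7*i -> [93, 100, 107, 114, 121]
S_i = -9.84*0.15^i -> [-9.84, -1.48, -0.22, -0.03, -0.0]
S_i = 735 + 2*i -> [735, 737, 739, 741, 743]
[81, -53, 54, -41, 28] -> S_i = Random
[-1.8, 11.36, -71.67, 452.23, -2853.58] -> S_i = -1.80*(-6.31)^i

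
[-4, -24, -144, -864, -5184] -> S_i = -4*6^i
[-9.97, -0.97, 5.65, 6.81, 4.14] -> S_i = Random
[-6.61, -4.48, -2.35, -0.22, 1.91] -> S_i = -6.61 + 2.13*i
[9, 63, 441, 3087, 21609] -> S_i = 9*7^i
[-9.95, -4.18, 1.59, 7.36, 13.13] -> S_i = -9.95 + 5.77*i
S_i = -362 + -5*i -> [-362, -367, -372, -377, -382]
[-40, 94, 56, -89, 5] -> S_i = Random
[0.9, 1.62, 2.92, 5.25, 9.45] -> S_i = 0.90*1.80^i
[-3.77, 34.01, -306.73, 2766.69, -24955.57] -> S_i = -3.77*(-9.02)^i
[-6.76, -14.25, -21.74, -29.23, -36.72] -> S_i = -6.76 + -7.49*i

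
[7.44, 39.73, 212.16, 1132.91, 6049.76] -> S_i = 7.44*5.34^i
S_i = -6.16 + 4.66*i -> [-6.16, -1.5, 3.16, 7.82, 12.48]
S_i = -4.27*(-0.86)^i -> [-4.27, 3.67, -3.16, 2.72, -2.34]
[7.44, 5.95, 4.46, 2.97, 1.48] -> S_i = 7.44 + -1.49*i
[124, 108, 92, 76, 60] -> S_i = 124 + -16*i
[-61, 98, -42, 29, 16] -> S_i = Random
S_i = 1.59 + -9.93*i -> [1.59, -8.34, -18.27, -28.2, -38.13]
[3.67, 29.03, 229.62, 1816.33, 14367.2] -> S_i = 3.67*7.91^i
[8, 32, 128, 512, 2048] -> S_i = 8*4^i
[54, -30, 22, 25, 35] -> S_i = Random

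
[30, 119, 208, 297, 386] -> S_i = 30 + 89*i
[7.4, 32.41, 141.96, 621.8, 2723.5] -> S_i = 7.40*4.38^i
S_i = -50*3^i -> [-50, -150, -450, -1350, -4050]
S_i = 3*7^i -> [3, 21, 147, 1029, 7203]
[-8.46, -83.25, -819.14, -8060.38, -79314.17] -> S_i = -8.46*9.84^i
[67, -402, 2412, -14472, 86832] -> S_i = 67*-6^i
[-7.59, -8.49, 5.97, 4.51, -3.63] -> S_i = Random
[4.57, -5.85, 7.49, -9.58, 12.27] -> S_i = 4.57*(-1.28)^i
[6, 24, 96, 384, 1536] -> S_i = 6*4^i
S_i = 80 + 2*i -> [80, 82, 84, 86, 88]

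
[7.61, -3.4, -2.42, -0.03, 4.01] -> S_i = Random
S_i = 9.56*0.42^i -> [9.56, 4.02, 1.69, 0.71, 0.3]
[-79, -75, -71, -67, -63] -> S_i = -79 + 4*i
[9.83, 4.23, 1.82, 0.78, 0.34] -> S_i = 9.83*0.43^i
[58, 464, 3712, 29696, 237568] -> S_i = 58*8^i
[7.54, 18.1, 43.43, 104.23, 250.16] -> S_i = 7.54*2.40^i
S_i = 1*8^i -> [1, 8, 64, 512, 4096]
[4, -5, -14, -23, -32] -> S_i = 4 + -9*i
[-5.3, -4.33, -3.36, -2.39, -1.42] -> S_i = -5.30 + 0.97*i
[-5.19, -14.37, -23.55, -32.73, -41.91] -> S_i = -5.19 + -9.18*i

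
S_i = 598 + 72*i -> [598, 670, 742, 814, 886]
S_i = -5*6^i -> [-5, -30, -180, -1080, -6480]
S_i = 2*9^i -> [2, 18, 162, 1458, 13122]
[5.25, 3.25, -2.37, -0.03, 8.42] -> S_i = Random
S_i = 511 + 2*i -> [511, 513, 515, 517, 519]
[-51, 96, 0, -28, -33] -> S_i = Random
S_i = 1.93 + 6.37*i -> [1.93, 8.3, 14.67, 21.04, 27.41]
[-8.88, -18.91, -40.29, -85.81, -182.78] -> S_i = -8.88*2.13^i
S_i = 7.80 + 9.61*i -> [7.8, 17.41, 27.02, 36.63, 46.24]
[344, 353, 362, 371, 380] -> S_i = 344 + 9*i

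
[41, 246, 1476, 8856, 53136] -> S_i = 41*6^i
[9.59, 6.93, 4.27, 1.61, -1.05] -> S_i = 9.59 + -2.66*i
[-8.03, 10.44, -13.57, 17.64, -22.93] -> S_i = -8.03*(-1.30)^i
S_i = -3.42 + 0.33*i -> [-3.42, -3.09, -2.76, -2.43, -2.1]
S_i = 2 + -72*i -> [2, -70, -142, -214, -286]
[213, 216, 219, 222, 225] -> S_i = 213 + 3*i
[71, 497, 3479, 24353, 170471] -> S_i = 71*7^i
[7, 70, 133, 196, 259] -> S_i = 7 + 63*i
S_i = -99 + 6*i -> [-99, -93, -87, -81, -75]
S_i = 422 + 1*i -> [422, 423, 424, 425, 426]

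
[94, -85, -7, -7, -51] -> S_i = Random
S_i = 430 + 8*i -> [430, 438, 446, 454, 462]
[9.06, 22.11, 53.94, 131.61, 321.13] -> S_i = 9.06*2.44^i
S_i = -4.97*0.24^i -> [-4.97, -1.19, -0.29, -0.07, -0.02]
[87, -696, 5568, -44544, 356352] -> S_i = 87*-8^i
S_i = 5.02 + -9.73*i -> [5.02, -4.71, -14.44, -24.17, -33.9]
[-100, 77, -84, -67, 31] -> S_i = Random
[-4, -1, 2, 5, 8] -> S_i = -4 + 3*i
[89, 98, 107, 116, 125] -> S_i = 89 + 9*i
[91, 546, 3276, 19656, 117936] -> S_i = 91*6^i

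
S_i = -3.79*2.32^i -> [-3.79, -8.79, -20.4, -47.33, -109.8]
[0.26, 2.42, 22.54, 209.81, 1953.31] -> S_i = 0.26*9.31^i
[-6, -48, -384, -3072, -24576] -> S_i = -6*8^i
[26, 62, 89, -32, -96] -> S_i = Random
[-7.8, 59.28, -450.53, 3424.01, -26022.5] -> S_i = -7.80*(-7.60)^i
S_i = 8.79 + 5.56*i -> [8.79, 14.35, 19.91, 25.47, 31.03]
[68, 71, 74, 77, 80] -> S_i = 68 + 3*i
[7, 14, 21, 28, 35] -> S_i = 7 + 7*i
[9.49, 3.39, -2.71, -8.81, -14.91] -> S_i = 9.49 + -6.10*i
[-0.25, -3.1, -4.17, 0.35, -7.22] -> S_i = Random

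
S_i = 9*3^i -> [9, 27, 81, 243, 729]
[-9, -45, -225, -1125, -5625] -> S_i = -9*5^i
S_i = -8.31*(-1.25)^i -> [-8.31, 10.39, -12.98, 16.23, -20.29]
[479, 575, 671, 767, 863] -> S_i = 479 + 96*i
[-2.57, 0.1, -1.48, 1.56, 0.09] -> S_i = Random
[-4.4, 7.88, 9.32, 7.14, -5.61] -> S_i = Random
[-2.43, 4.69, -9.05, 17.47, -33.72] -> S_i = -2.43*(-1.93)^i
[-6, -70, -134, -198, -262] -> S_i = -6 + -64*i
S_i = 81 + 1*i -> [81, 82, 83, 84, 85]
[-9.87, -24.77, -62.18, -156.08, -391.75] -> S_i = -9.87*2.51^i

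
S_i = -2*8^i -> [-2, -16, -128, -1024, -8192]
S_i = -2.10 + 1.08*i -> [-2.1, -1.02, 0.06, 1.14, 2.22]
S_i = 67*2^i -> [67, 134, 268, 536, 1072]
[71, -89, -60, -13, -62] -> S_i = Random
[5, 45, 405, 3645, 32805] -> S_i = 5*9^i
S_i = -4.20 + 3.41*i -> [-4.2, -0.79, 2.62, 6.03, 9.44]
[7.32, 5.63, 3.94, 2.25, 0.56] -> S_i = 7.32 + -1.69*i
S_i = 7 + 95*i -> [7, 102, 197, 292, 387]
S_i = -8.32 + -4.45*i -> [-8.32, -12.77, -17.22, -21.67, -26.12]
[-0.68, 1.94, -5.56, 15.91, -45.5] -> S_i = -0.68*(-2.86)^i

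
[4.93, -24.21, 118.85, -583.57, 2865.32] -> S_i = 4.93*(-4.91)^i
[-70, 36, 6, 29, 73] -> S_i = Random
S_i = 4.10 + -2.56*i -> [4.1, 1.54, -1.02, -3.58, -6.14]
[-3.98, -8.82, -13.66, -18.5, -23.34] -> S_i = -3.98 + -4.84*i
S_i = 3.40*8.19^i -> [3.4, 27.85, 228.06, 1867.8, 15297.29]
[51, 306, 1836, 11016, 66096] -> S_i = 51*6^i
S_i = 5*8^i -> [5, 40, 320, 2560, 20480]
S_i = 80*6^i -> [80, 480, 2880, 17280, 103680]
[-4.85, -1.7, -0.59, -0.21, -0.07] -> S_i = -4.85*0.35^i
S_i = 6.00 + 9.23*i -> [6.0, 15.23, 24.46, 33.69, 42.92]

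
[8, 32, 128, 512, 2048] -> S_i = 8*4^i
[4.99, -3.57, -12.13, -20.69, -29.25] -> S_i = 4.99 + -8.56*i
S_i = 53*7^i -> [53, 371, 2597, 18179, 127253]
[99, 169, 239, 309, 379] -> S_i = 99 + 70*i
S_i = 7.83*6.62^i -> [7.83, 51.83, 343.15, 2271.62, 15038.13]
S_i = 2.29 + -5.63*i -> [2.29, -3.34, -8.97, -14.6, -20.23]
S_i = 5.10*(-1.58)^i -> [5.1, -8.06, 12.73, -20.12, 31.78]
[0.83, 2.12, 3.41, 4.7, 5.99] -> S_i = 0.83 + 1.29*i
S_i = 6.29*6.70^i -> [6.29, 42.14, 282.36, 1891.8, 12675.06]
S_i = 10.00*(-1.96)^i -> [10.0, -19.6, 38.42, -75.3, 147.58]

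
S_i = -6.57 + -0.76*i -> [-6.57, -7.33, -8.09, -8.85, -9.61]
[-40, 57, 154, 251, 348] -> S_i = -40 + 97*i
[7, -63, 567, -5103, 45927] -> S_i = 7*-9^i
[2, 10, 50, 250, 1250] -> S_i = 2*5^i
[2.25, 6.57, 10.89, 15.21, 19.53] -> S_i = 2.25 + 4.32*i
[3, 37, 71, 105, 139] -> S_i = 3 + 34*i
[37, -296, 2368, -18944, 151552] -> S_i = 37*-8^i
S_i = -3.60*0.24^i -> [-3.6, -0.86, -0.21, -0.05, -0.01]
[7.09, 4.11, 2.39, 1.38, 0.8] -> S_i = 7.09*0.58^i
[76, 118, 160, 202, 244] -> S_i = 76 + 42*i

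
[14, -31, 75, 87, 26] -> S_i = Random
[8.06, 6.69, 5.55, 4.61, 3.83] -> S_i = 8.06*0.83^i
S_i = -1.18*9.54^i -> [-1.18, -11.26, -107.39, -1024.54, -9774.07]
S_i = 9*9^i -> [9, 81, 729, 6561, 59049]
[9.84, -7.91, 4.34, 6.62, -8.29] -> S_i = Random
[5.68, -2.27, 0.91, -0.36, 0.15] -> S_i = 5.68*(-0.40)^i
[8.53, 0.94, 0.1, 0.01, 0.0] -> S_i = 8.53*0.11^i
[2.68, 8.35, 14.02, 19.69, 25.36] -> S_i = 2.68 + 5.67*i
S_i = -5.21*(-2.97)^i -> [-5.21, 15.47, -45.96, 136.49, -405.38]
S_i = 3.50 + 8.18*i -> [3.5, 11.68, 19.86, 28.04, 36.22]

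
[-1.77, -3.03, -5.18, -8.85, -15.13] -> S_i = -1.77*1.71^i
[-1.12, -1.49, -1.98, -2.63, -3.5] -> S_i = -1.12*1.33^i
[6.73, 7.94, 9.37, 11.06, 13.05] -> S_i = 6.73*1.18^i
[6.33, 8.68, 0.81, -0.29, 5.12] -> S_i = Random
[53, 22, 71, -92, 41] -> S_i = Random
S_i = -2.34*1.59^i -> [-2.34, -3.72, -5.92, -9.41, -14.96]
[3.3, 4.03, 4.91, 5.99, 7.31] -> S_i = 3.30*1.22^i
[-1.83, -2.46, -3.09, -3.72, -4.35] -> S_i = -1.83 + -0.63*i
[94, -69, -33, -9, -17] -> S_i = Random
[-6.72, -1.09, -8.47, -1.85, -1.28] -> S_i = Random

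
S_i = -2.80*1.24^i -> [-2.8, -3.47, -4.31, -5.34, -6.62]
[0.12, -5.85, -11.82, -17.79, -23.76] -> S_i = 0.12 + -5.97*i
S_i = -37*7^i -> [-37, -259, -1813, -12691, -88837]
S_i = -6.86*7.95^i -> [-6.86, -54.54, -433.57, -3446.87, -27402.65]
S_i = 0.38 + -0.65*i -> [0.38, -0.27, -0.92, -1.57, -2.22]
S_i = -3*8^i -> [-3, -24, -192, -1536, -12288]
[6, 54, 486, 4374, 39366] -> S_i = 6*9^i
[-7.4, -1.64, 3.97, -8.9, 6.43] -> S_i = Random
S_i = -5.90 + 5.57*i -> [-5.9, -0.33, 5.24, 10.81, 16.38]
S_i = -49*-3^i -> [-49, 147, -441, 1323, -3969]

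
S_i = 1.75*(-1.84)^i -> [1.75, -3.22, 5.92, -10.9, 20.06]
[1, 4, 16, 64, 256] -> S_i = 1*4^i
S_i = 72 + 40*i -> [72, 112, 152, 192, 232]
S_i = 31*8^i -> [31, 248, 1984, 15872, 126976]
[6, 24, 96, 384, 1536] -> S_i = 6*4^i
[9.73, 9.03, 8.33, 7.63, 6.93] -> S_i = 9.73 + -0.70*i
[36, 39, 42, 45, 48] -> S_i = 36 + 3*i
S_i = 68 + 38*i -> [68, 106, 144, 182, 220]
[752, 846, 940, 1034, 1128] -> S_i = 752 + 94*i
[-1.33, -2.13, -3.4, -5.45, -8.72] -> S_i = -1.33*1.60^i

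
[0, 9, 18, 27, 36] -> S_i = 0 + 9*i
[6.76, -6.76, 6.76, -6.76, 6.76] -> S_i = 6.76*(-1.00)^i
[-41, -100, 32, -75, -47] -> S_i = Random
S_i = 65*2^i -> [65, 130, 260, 520, 1040]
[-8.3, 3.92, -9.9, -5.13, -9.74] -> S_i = Random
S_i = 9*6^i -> [9, 54, 324, 1944, 11664]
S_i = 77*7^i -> [77, 539, 3773, 26411, 184877]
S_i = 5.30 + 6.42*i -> [5.3, 11.72, 18.14, 24.56, 30.98]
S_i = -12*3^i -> [-12, -36, -108, -324, -972]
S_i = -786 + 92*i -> [-786, -694, -602, -510, -418]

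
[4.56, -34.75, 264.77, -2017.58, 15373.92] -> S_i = 4.56*(-7.62)^i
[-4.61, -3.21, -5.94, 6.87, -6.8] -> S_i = Random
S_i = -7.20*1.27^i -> [-7.2, -9.14, -11.61, -14.75, -18.73]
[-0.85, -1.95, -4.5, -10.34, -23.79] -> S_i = -0.85*2.30^i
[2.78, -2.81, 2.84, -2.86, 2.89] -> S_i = 2.78*(-1.01)^i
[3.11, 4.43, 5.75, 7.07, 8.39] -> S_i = 3.11 + 1.32*i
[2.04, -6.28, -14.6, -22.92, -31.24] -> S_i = 2.04 + -8.32*i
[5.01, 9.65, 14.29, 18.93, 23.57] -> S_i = 5.01 + 4.64*i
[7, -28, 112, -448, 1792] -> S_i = 7*-4^i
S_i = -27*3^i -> [-27, -81, -243, -729, -2187]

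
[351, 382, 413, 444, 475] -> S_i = 351 + 31*i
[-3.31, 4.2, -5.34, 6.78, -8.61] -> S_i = -3.31*(-1.27)^i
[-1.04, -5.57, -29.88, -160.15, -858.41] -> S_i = -1.04*5.36^i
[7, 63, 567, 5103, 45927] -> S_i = 7*9^i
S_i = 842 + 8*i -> [842, 850, 858, 866, 874]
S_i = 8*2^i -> [8, 16, 32, 64, 128]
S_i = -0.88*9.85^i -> [-0.88, -8.67, -85.38, -840.99, -8283.76]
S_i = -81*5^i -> [-81, -405, -2025, -10125, -50625]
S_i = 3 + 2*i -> [3, 5, 7, 9, 11]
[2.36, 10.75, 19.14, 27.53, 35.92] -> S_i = 2.36 + 8.39*i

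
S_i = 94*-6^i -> [94, -564, 3384, -20304, 121824]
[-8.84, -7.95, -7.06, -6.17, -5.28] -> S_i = -8.84 + 0.89*i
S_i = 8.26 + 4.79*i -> [8.26, 13.05, 17.84, 22.63, 27.42]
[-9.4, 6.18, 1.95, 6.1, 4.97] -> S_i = Random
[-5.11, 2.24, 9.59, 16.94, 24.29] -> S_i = -5.11 + 7.35*i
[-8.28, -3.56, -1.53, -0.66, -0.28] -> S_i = -8.28*0.43^i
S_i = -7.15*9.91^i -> [-7.15, -70.86, -702.19, -6958.68, -68960.54]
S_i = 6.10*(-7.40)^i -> [6.1, -45.14, 334.04, -2471.87, 18291.81]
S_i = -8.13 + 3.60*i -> [-8.13, -4.53, -0.93, 2.67, 6.27]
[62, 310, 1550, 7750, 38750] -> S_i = 62*5^i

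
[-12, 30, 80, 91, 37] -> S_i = Random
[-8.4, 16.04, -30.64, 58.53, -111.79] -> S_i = -8.40*(-1.91)^i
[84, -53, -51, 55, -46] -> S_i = Random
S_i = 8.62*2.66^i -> [8.62, 22.93, 60.99, 162.24, 431.55]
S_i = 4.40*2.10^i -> [4.4, 9.24, 19.4, 40.75, 85.57]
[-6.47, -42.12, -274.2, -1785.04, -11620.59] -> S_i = -6.47*6.51^i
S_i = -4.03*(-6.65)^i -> [-4.03, 26.8, -178.22, 1185.14, -7881.19]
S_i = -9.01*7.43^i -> [-9.01, -66.94, -497.4, -3695.65, -27458.7]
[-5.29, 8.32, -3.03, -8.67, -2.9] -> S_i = Random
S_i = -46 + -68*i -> [-46, -114, -182, -250, -318]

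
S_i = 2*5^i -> [2, 10, 50, 250, 1250]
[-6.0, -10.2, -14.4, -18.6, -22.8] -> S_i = -6.00 + -4.20*i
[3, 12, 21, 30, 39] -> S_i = 3 + 9*i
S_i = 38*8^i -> [38, 304, 2432, 19456, 155648]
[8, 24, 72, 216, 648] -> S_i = 8*3^i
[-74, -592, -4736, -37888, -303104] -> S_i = -74*8^i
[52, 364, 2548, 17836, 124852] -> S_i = 52*7^i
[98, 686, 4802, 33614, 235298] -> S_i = 98*7^i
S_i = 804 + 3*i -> [804, 807, 810, 813, 816]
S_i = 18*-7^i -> [18, -126, 882, -6174, 43218]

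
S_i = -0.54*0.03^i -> [-0.54, -0.02, -0.0, -0.0, -0.0]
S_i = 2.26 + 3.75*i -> [2.26, 6.01, 9.76, 13.51, 17.26]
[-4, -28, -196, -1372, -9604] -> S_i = -4*7^i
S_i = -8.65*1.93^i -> [-8.65, -16.69, -32.22, -62.19, -120.02]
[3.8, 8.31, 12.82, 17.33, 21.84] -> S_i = 3.80 + 4.51*i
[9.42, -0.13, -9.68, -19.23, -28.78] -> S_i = 9.42 + -9.55*i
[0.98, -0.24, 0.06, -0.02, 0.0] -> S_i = 0.98*(-0.25)^i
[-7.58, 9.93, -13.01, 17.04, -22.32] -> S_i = -7.58*(-1.31)^i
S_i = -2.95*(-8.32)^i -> [-2.95, 24.54, -204.21, 1698.99, -14135.63]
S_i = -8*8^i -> [-8, -64, -512, -4096, -32768]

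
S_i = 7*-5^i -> [7, -35, 175, -875, 4375]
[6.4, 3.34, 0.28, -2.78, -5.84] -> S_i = 6.40 + -3.06*i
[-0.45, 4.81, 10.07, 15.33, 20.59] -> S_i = -0.45 + 5.26*i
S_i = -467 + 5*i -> [-467, -462, -457, -452, -447]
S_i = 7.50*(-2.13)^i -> [7.5, -15.98, 34.03, -72.48, 154.38]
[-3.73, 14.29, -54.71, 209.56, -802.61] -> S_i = -3.73*(-3.83)^i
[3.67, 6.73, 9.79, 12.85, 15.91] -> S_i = 3.67 + 3.06*i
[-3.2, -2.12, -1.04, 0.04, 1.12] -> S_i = -3.20 + 1.08*i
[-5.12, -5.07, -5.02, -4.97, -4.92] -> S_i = -5.12*0.99^i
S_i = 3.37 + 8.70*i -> [3.37, 12.07, 20.77, 29.47, 38.17]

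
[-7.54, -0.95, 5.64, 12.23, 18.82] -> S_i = -7.54 + 6.59*i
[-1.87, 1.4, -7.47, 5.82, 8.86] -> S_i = Random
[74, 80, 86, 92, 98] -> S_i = 74 + 6*i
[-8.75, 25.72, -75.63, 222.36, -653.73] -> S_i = -8.75*(-2.94)^i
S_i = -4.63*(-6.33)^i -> [-4.63, 29.31, -185.52, 1174.34, -7433.54]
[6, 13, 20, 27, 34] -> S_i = 6 + 7*i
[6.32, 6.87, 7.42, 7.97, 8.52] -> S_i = 6.32 + 0.55*i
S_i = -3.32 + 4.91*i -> [-3.32, 1.59, 6.5, 11.41, 16.32]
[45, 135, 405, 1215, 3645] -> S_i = 45*3^i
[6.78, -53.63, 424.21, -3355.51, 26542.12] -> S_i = 6.78*(-7.91)^i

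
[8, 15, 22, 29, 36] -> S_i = 8 + 7*i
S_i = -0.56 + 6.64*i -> [-0.56, 6.08, 12.72, 19.36, 26.0]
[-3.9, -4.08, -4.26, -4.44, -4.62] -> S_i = -3.90 + -0.18*i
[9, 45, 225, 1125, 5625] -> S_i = 9*5^i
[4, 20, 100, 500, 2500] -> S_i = 4*5^i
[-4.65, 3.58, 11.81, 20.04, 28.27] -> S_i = -4.65 + 8.23*i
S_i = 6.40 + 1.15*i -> [6.4, 7.55, 8.7, 9.85, 11.0]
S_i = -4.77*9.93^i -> [-4.77, -47.37, -470.35, -4670.53, -46378.36]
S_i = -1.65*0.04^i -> [-1.65, -0.07, -0.0, -0.0, -0.0]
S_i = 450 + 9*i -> [450, 459, 468, 477, 486]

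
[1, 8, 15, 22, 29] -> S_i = 1 + 7*i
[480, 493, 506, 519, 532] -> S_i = 480 + 13*i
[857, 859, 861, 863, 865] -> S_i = 857 + 2*i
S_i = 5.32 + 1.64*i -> [5.32, 6.96, 8.6, 10.24, 11.88]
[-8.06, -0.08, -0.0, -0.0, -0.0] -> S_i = -8.06*0.01^i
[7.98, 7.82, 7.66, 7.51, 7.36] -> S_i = 7.98*0.98^i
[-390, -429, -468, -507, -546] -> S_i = -390 + -39*i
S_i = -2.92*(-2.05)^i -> [-2.92, 5.99, -12.27, 25.16, -51.57]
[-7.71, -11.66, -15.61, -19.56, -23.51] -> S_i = -7.71 + -3.95*i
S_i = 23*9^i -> [23, 207, 1863, 16767, 150903]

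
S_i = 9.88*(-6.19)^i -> [9.88, -61.16, 378.56, -2343.31, 14505.06]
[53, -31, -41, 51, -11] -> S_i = Random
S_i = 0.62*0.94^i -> [0.62, 0.58, 0.55, 0.51, 0.48]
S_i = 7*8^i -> [7, 56, 448, 3584, 28672]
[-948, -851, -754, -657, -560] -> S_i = -948 + 97*i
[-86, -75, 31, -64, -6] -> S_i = Random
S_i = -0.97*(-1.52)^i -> [-0.97, 1.47, -2.24, 3.41, -5.18]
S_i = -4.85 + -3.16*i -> [-4.85, -8.01, -11.17, -14.33, -17.49]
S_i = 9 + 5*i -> [9, 14, 19, 24, 29]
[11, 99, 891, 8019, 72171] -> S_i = 11*9^i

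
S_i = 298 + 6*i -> [298, 304, 310, 316, 322]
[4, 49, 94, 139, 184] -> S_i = 4 + 45*i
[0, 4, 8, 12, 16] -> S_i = 0 + 4*i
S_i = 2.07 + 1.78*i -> [2.07, 3.85, 5.63, 7.41, 9.19]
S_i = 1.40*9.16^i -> [1.4, 12.82, 117.47, 1076.01, 9856.21]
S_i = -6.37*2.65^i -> [-6.37, -16.88, -44.73, -118.54, -314.14]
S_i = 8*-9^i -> [8, -72, 648, -5832, 52488]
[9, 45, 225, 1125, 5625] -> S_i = 9*5^i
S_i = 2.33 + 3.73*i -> [2.33, 6.06, 9.79, 13.52, 17.25]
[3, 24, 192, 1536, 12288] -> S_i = 3*8^i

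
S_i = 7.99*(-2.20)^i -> [7.99, -17.58, 38.67, -85.08, 187.17]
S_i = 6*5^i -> [6, 30, 150, 750, 3750]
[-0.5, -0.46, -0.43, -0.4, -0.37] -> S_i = -0.50*0.93^i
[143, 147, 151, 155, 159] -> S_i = 143 + 4*i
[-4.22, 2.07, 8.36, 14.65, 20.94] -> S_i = -4.22 + 6.29*i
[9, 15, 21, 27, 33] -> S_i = 9 + 6*i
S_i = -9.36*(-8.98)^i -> [-9.36, 84.05, -754.79, 6778.05, -60866.9]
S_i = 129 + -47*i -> [129, 82, 35, -12, -59]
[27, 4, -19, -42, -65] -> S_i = 27 + -23*i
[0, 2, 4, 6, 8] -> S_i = 0 + 2*i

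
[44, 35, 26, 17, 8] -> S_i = 44 + -9*i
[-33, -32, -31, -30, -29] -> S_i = -33 + 1*i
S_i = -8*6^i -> [-8, -48, -288, -1728, -10368]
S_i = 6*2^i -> [6, 12, 24, 48, 96]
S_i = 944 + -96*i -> [944, 848, 752, 656, 560]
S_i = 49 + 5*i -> [49, 54, 59, 64, 69]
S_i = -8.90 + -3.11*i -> [-8.9, -12.01, -15.12, -18.23, -21.34]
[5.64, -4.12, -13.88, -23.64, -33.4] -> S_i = 5.64 + -9.76*i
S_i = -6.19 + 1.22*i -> [-6.19, -4.97, -3.75, -2.53, -1.31]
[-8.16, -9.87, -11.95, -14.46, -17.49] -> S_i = -8.16*1.21^i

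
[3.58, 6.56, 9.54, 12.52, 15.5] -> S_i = 3.58 + 2.98*i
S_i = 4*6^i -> [4, 24, 144, 864, 5184]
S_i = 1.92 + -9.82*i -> [1.92, -7.9, -17.72, -27.54, -37.36]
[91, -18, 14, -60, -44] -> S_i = Random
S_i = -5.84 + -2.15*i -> [-5.84, -7.99, -10.14, -12.29, -14.44]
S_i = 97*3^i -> [97, 291, 873, 2619, 7857]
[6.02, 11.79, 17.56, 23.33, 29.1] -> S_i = 6.02 + 5.77*i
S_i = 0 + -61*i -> [0, -61, -122, -183, -244]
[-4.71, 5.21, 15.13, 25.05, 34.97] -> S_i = -4.71 + 9.92*i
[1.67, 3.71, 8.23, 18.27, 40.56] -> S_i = 1.67*2.22^i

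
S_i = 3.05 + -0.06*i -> [3.05, 2.99, 2.93, 2.87, 2.81]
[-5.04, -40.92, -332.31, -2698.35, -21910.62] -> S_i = -5.04*8.12^i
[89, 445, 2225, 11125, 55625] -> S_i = 89*5^i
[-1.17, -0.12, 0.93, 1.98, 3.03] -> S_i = -1.17 + 1.05*i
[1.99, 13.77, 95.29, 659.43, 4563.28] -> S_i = 1.99*6.92^i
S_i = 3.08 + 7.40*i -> [3.08, 10.48, 17.88, 25.28, 32.68]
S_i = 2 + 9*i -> [2, 11, 20, 29, 38]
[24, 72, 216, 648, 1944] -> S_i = 24*3^i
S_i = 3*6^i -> [3, 18, 108, 648, 3888]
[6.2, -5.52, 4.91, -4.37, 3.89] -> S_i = 6.20*(-0.89)^i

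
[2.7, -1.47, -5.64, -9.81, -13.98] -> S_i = 2.70 + -4.17*i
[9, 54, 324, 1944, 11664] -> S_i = 9*6^i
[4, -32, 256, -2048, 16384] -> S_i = 4*-8^i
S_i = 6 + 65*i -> [6, 71, 136, 201, 266]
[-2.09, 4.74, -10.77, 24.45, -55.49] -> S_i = -2.09*(-2.27)^i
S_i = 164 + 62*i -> [164, 226, 288, 350, 412]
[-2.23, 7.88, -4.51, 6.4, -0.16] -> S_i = Random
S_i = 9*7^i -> [9, 63, 441, 3087, 21609]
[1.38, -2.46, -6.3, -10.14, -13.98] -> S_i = 1.38 + -3.84*i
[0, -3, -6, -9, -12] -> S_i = 0 + -3*i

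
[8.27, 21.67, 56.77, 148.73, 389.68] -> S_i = 8.27*2.62^i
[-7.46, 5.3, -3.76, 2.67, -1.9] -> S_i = -7.46*(-0.71)^i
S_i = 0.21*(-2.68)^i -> [0.21, -0.56, 1.51, -4.04, 10.83]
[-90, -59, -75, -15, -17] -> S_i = Random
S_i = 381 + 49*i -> [381, 430, 479, 528, 577]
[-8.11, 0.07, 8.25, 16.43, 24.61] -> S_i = -8.11 + 8.18*i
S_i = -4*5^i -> [-4, -20, -100, -500, -2500]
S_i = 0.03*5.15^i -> [0.03, 0.15, 0.8, 4.1, 21.1]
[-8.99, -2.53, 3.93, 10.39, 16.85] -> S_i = -8.99 + 6.46*i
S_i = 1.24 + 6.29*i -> [1.24, 7.53, 13.82, 20.11, 26.4]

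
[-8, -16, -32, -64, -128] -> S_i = -8*2^i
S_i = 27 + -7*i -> [27, 20, 13, 6, -1]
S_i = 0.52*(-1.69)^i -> [0.52, -0.88, 1.49, -2.51, 4.24]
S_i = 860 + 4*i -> [860, 864, 868, 872, 876]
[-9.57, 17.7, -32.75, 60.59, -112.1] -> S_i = -9.57*(-1.85)^i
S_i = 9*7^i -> [9, 63, 441, 3087, 21609]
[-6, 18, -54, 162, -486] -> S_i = -6*-3^i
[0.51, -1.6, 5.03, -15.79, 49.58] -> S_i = 0.51*(-3.14)^i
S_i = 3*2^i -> [3, 6, 12, 24, 48]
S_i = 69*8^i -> [69, 552, 4416, 35328, 282624]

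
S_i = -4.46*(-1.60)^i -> [-4.46, 7.14, -11.42, 18.27, -29.23]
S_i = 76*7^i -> [76, 532, 3724, 26068, 182476]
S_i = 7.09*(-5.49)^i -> [7.09, -38.92, 213.69, -1173.18, 6440.74]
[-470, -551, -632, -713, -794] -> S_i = -470 + -81*i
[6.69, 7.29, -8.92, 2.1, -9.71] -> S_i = Random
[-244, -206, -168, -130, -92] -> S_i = -244 + 38*i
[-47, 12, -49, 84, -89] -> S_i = Random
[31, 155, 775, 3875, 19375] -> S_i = 31*5^i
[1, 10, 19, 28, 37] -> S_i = 1 + 9*i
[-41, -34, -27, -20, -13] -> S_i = -41 + 7*i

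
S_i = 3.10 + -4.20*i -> [3.1, -1.1, -5.3, -9.5, -13.7]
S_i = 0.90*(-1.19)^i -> [0.9, -1.07, 1.27, -1.52, 1.8]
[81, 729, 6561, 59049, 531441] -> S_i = 81*9^i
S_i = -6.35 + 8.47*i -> [-6.35, 2.12, 10.59, 19.06, 27.53]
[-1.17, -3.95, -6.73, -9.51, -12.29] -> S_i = -1.17 + -2.78*i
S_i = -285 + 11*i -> [-285, -274, -263, -252, -241]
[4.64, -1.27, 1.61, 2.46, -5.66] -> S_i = Random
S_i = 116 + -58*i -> [116, 58, 0, -58, -116]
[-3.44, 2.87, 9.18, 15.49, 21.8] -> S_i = -3.44 + 6.31*i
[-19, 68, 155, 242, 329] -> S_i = -19 + 87*i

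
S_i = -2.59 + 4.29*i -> [-2.59, 1.7, 5.99, 10.28, 14.57]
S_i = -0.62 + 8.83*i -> [-0.62, 8.21, 17.04, 25.87, 34.7]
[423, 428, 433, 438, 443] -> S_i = 423 + 5*i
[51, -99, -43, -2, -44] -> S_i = Random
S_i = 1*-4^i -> [1, -4, 16, -64, 256]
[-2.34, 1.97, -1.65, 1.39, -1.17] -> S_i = -2.34*(-0.84)^i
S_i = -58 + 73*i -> [-58, 15, 88, 161, 234]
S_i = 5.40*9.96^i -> [5.4, 53.78, 535.69, 5335.46, 53141.17]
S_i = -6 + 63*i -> [-6, 57, 120, 183, 246]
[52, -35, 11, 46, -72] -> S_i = Random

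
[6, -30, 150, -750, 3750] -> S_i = 6*-5^i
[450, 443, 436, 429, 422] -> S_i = 450 + -7*i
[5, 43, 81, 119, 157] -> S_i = 5 + 38*i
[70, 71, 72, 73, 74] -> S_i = 70 + 1*i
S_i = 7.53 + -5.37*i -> [7.53, 2.16, -3.21, -8.58, -13.95]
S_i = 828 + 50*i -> [828, 878, 928, 978, 1028]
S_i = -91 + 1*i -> [-91, -90, -89, -88, -87]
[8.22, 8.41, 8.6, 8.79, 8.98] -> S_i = 8.22 + 0.19*i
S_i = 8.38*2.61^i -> [8.38, 21.87, 57.09, 148.99, 388.87]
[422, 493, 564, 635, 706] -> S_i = 422 + 71*i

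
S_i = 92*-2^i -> [92, -184, 368, -736, 1472]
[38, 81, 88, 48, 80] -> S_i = Random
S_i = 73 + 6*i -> [73, 79, 85, 91, 97]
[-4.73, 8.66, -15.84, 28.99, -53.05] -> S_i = -4.73*(-1.83)^i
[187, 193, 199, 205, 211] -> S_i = 187 + 6*i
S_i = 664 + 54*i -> [664, 718, 772, 826, 880]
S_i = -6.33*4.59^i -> [-6.33, -29.05, -133.36, -612.13, -2809.66]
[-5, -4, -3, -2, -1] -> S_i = -5 + 1*i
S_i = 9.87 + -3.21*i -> [9.87, 6.66, 3.45, 0.24, -2.97]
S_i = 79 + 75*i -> [79, 154, 229, 304, 379]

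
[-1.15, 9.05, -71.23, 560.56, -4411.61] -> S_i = -1.15*(-7.87)^i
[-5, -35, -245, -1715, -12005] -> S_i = -5*7^i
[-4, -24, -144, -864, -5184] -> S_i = -4*6^i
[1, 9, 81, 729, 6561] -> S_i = 1*9^i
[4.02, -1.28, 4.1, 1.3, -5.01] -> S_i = Random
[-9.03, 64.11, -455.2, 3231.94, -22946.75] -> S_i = -9.03*(-7.10)^i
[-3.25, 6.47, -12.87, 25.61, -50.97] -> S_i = -3.25*(-1.99)^i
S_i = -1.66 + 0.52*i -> [-1.66, -1.14, -0.62, -0.1, 0.42]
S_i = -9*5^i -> [-9, -45, -225, -1125, -5625]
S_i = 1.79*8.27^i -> [1.79, 14.8, 122.42, 1012.44, 8372.88]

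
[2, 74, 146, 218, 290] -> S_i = 2 + 72*i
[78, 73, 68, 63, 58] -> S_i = 78 + -5*i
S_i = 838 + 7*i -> [838, 845, 852, 859, 866]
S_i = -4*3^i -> [-4, -12, -36, -108, -324]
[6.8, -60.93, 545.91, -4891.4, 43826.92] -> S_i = 6.80*(-8.96)^i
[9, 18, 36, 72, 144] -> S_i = 9*2^i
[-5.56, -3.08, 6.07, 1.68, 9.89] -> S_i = Random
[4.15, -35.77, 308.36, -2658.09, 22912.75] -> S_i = 4.15*(-8.62)^i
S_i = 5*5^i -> [5, 25, 125, 625, 3125]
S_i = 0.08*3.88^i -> [0.08, 0.31, 1.2, 4.67, 18.13]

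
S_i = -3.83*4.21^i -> [-3.83, -16.12, -67.88, -285.79, -1203.17]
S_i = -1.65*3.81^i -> [-1.65, -6.29, -23.95, -91.26, -347.68]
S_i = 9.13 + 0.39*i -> [9.13, 9.52, 9.91, 10.3, 10.69]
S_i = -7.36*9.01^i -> [-7.36, -66.31, -597.49, -5383.34, -48503.94]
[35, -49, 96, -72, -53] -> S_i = Random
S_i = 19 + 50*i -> [19, 69, 119, 169, 219]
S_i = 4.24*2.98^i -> [4.24, 12.64, 37.65, 112.21, 334.37]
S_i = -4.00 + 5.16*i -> [-4.0, 1.16, 6.32, 11.48, 16.64]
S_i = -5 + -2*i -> [-5, -7, -9, -11, -13]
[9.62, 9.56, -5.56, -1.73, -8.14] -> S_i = Random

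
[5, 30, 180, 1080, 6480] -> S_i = 5*6^i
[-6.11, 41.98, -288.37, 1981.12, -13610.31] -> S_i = -6.11*(-6.87)^i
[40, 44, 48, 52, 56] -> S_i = 40 + 4*i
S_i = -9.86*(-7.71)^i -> [-9.86, 76.02, -586.12, 4518.98, -34841.31]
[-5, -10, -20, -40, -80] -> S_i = -5*2^i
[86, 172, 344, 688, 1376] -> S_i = 86*2^i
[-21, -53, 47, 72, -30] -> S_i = Random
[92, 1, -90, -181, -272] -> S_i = 92 + -91*i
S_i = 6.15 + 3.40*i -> [6.15, 9.55, 12.95, 16.35, 19.75]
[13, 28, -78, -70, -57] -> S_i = Random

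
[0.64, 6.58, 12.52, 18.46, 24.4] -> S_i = 0.64 + 5.94*i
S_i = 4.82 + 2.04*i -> [4.82, 6.86, 8.9, 10.94, 12.98]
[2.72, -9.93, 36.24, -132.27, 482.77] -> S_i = 2.72*(-3.65)^i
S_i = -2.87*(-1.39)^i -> [-2.87, 3.99, -5.55, 7.71, -10.71]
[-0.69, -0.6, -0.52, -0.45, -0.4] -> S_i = -0.69*0.87^i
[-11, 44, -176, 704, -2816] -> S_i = -11*-4^i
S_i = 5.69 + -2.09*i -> [5.69, 3.6, 1.51, -0.58, -2.67]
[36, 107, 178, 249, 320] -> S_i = 36 + 71*i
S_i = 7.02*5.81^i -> [7.02, 40.79, 236.97, 1376.78, 7999.11]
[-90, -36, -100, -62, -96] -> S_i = Random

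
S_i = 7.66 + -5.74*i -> [7.66, 1.92, -3.82, -9.56, -15.3]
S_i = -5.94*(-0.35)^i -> [-5.94, 2.08, -0.73, 0.25, -0.09]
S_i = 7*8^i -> [7, 56, 448, 3584, 28672]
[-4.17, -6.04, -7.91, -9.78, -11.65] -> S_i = -4.17 + -1.87*i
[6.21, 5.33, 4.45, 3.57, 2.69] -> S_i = 6.21 + -0.88*i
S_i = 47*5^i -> [47, 235, 1175, 5875, 29375]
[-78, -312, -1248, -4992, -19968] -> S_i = -78*4^i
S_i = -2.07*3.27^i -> [-2.07, -6.77, -22.13, -72.38, -236.68]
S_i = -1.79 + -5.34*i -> [-1.79, -7.13, -12.47, -17.81, -23.15]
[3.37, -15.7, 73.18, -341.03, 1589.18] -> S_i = 3.37*(-4.66)^i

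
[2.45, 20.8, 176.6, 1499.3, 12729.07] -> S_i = 2.45*8.49^i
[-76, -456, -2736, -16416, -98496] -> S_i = -76*6^i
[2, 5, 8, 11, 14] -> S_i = 2 + 3*i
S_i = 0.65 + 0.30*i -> [0.65, 0.95, 1.25, 1.55, 1.85]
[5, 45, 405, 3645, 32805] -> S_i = 5*9^i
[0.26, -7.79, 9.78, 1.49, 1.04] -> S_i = Random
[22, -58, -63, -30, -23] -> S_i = Random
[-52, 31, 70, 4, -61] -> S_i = Random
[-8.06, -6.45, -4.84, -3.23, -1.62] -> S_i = -8.06 + 1.61*i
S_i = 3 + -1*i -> [3, 2, 1, 0, -1]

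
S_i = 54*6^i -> [54, 324, 1944, 11664, 69984]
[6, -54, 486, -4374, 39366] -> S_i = 6*-9^i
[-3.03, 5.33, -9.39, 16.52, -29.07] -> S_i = -3.03*(-1.76)^i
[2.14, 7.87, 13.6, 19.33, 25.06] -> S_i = 2.14 + 5.73*i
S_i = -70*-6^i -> [-70, 420, -2520, 15120, -90720]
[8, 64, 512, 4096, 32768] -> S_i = 8*8^i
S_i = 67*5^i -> [67, 335, 1675, 8375, 41875]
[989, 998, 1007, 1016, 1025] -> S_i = 989 + 9*i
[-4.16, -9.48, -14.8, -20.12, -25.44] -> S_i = -4.16 + -5.32*i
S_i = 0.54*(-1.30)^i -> [0.54, -0.7, 0.91, -1.19, 1.54]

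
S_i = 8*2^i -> [8, 16, 32, 64, 128]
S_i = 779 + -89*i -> [779, 690, 601, 512, 423]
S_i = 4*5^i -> [4, 20, 100, 500, 2500]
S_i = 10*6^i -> [10, 60, 360, 2160, 12960]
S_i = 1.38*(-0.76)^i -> [1.38, -1.05, 0.8, -0.61, 0.46]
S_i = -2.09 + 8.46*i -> [-2.09, 6.37, 14.83, 23.29, 31.75]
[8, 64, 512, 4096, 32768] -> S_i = 8*8^i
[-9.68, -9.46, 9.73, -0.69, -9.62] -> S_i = Random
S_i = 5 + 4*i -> [5, 9, 13, 17, 21]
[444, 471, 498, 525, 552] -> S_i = 444 + 27*i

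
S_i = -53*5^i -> [-53, -265, -1325, -6625, -33125]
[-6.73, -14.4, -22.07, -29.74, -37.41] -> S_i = -6.73 + -7.67*i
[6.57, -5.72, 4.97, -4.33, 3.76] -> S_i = 6.57*(-0.87)^i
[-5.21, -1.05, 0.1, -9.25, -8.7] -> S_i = Random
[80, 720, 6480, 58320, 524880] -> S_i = 80*9^i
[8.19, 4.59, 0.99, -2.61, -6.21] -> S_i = 8.19 + -3.60*i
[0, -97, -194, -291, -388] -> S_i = 0 + -97*i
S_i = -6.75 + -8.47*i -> [-6.75, -15.22, -23.69, -32.16, -40.63]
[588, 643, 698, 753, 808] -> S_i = 588 + 55*i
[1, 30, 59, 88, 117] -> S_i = 1 + 29*i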